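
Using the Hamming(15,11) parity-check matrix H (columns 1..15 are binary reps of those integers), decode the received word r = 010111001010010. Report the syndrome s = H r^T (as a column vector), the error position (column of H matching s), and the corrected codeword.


s = (1, 0, 0, 1)^T, error position = 9, corrected codeword c = 010111000010010

Compute s = H r^T mod 2 one row at a time:
  s_1 = 0 + 1 + 0 + 1 + 0 + 0 + 1 + 0 = 3 ≡ 1 (mod 2).
  s_2 = 1 + 1 + 1 + 0 + 0 + 0 + 1 + 0 = 4 ≡ 0 (mod 2).
  s_3 = 1 + 0 + 1 + 0 + 0 + 1 + 1 + 0 = 4 ≡ 0 (mod 2).
  s_4 = 0 + 0 + 1 + 0 + 1 + 1 + 0 + 0 = 3 ≡ 1 (mod 2).
s = (1, 0, 0, 1)^T — this equals column 9 of H (binary 1001), so error is at position 9.
Correct: flip bit 9 of r = 010111001010010 to get c = 010111000010010.


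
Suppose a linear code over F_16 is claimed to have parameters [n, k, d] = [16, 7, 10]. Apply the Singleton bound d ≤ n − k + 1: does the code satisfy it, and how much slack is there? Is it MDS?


Singleton RHS = n − k + 1 = 10, slack = 0, bound satisfied, MDS.

Singleton bound: d ≤ n − k + 1.
Here n = 16, k = 7, so n − k + 1 = 10.
Given d = 10, check d ≤ 10: YES.
Slack = (n − k + 1) − d = 0.
The code is MDS (slack = 0).
Description: the claimed parameters are [16, 7, 10]_16; such a code would be MDS (meets Singleton bound).


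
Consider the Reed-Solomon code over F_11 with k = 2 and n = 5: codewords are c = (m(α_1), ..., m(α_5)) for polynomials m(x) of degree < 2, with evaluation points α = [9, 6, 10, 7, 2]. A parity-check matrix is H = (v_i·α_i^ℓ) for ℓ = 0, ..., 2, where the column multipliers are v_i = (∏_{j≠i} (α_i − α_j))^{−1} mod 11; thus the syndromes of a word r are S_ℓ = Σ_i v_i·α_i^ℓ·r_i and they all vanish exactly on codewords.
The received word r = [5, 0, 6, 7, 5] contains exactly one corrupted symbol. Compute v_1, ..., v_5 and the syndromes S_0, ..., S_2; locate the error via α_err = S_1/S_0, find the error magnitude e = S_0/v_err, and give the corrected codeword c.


S = (3, 5, 1), error at position 1, error magnitude e = 6, c = [10, 0, 6, 7, 5].

Step 1: column multipliers v_i = (∏_{j≠i}(α_i − α_j))^{−1} mod 11.
  i = 1 (α = 9): (9−6)(9−10)(9−7)(9−2) = 3·(−1)·2·7 = −42 ≡ 2, so v_1 = 2^{−1} = 6 (mod 11).
  i = 2 (α = 6): (6−9)(6−10)(6−7)(6−2) = (−3)·(−4)·(−1)·4 = −48 ≡ 7, so v_2 = 7^{−1} = 8 (mod 11).
  i = 3 (α = 10): (10−9)(10−6)(10−7)(10−2) = 1·4·3·8 = 96 ≡ 8, so v_3 = 8^{−1} = 7 (mod 11).
  i = 4 (α = 7): (7−9)(7−6)(7−10)(7−2) = (−2)·1·(−3)·5 = 30 ≡ 8, so v_4 = 8^{−1} = 7 (mod 11).
  i = 5 (α = 2): (2−9)(2−6)(2−10)(2−7) = (−7)·(−4)·(−8)·(−5) = 1120 ≡ 9, so v_5 = 9^{−1} = 5 (mod 11).
  v = [6, 8, 7, 7, 5].
Step 2: syndromes of r = [5, 0, 6, 7, 5] (all sums mod 11).
  S_0 = Σ v_i r_i = 6·5 + 8·0 + 7·6 + 7·7 + 5·5 = 146 ≡ 3.
  S_1 = Σ v_i α_i r_i = 6·9·5 + 8·6·0 + 7·10·6 + 7·7·7 + 5·2·5 = 1083 ≡ 5.
  α_i^2 mod 11 = [4, 3, 1, 5, 4].
  S_2 = Σ v_i α_i^2 r_i = 6·4·5 + 8·3·0 + 7·1·6 + 7·5·7 + 5·4·5 = 507 ≡ 1.
  S = (3, 5, 1) ≠ 0, so r is not a codeword (an error is present).
Step 3: locate the error. For a single error e at position i, S_ℓ = v_i·e·α_i^ℓ, so α_err = S_1/S_0.
  S_0^{−1} = 3^{−1} = 4 (mod 11), so α_err = 5·4 = 20 ≡ 9 = α_1. Error position i = 1.
  Consistency check: S_2/S_1 = 1·9 = 9 ≡ 9 = α_err ✓ (single-error assumption holds).
Step 4: error magnitude e = S_0/v_1 = S_0·∏_{j≠1}(α_1 − α_j) = 3·2 = 6 ≡ 6 (mod 11).
Step 5: correct position 1: c_1 = r_1 − e = 5 − 6 ≡ 10 (mod 11). Hence c = [10, 0, 6, 7, 5].
  Check: interpolating c through the α_i gives m(x) = 2 + 7·x (degree < 2) with m(α_i) = c_i for every i, so c is indeed a codeword.


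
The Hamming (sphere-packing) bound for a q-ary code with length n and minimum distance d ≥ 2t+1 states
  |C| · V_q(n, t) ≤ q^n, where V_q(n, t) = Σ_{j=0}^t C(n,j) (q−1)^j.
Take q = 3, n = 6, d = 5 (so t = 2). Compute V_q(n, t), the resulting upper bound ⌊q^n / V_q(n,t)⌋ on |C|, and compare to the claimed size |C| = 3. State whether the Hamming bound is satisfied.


V_q(n, t) = 73, q^n = 729, Hamming bound = 9, |C| = 3 ≤ bound (satisfied).

Step 1: Compute V_q(n, t) = Σ_{j=0}^2 C(n, j) (q−1)^j.
  j = 0: C(6,0)·(2)^0 = 1·1 = 1.
  j = 1: C(6,1)·(2)^1 = 6·2 = 12.
  j = 2: C(6,2)·(2)^2 = 15·4 = 60.
  V_q(n, t) = 1 + 12 + 60 = 73.
Step 2: q^n = 3^6 = 729.
Step 3: Hamming bound ⌊q^n / V_q(n,t)⌋ = ⌊729/73⌋ = 9.
Step 4: Compare |C| = 3 to 9: satisfied.
The claimed |C| lies below the Hamming bound.


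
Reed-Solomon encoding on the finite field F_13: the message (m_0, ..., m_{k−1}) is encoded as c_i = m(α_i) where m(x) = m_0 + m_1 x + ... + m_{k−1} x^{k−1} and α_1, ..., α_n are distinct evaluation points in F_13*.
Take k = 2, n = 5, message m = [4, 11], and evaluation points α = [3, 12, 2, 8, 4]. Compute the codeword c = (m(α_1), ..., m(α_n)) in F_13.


c = [11, 6, 0, 1, 9]

Message polynomial: m(x) = 4 + 11·x (mod 13).
For each evaluation point α_i, compute m(α_i) mod 13:
  α_1 = 3: Horner steps 11 → 11, so m(3) = 11.
  α_2 = 12: Horner steps 11 → 6, so m(12) = 6.
  α_3 = 2: Horner steps 11 → 0, so m(2) = 0.
  α_4 = 8: Horner steps 11 → 1, so m(8) = 1.
  α_5 = 4: Horner steps 11 → 9, so m(4) = 9.
Codeword c = [11, 6, 0, 1, 9] ∈ F_13^5.


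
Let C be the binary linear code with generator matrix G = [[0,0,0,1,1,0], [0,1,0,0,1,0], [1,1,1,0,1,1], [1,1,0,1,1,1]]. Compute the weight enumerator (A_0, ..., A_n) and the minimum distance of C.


Weight distribution: A_0 = 1, A_2 = 6, A_3 = 4, A_4 = 1, A_5 = 4. Minimum distance d = 2.

Enumerate all 2^4 = 16 messages m ∈ F_2^4.
For each, compute codeword c = mG in F_2^6, then tally its weight.
  m = 0000 → c = 000000, weight = 0.
  m = 1000 → c = 000110, weight = 2.
  m = 0100 → c = 010010, weight = 2.
  m = 1100 → c = 010100, weight = 2.
  m = 0010 → c = 111011, weight = 5.
  m = 1010 → c = 111101, weight = 5.
  m = 0110 → c = 101001, weight = 3.
  m = 1110 → c = 101111, weight = 5.
  m = 0001 → c = 110111, weight = 5.
  m = 1001 → c = 110001, weight = 3.
  m = 0101 → c = 100101, weight = 3.
  m = 1101 → c = 100011, weight = 3.
  m = 0011 → c = 001100, weight = 2.
  m = 1011 → c = 001010, weight = 2.
  m = 0111 → c = 011110, weight = 4.
  m = 1111 → c = 011000, weight = 2.
Tally weights:
  weight 0: 1 codewords.
  weight 2: 6 codewords.
  weight 3: 4 codewords.
  weight 4: 1 codewords.
  weight 5: 4 codewords.
Minimum distance d = smallest w > 0 with A_w > 0 = 2.
Sanity: Σ A_w = 16 = 2^4 = 16 ✓.


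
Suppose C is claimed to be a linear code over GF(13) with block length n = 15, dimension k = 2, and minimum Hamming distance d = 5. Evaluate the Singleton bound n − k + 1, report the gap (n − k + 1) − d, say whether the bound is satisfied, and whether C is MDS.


Singleton RHS = n − k + 1 = 14, slack = 9, bound satisfied, not MDS.

Singleton bound: d ≤ n − k + 1.
Here n = 15, k = 2, so n − k + 1 = 14.
Given d = 5, check d ≤ 14: YES.
Slack = (n − k + 1) − d = 9.
The code is NOT MDS (slack = 9 > 0).
Description: the claimed parameters are [15, 2, 5]_13; such a code would be non-MDS.


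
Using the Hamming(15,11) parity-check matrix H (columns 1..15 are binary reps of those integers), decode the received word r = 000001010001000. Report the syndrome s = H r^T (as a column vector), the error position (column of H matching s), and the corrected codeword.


s = (0, 0, 1, 0)^T, error position = 2, corrected codeword c = 010001010001000

Compute s = H r^T mod 2 one row at a time:
  s_1 = 1 + 0 + 0 + 0 + 1 + 0 + 0 + 0 = 2 ≡ 0 (mod 2).
  s_2 = 0 + 0 + 1 + 0 + 1 + 0 + 0 + 0 = 2 ≡ 0 (mod 2).
  s_3 = 0 + 0 + 1 + 0 + 0 + 0 + 0 + 0 = 1 ≡ 1 (mod 2).
  s_4 = 0 + 0 + 0 + 0 + 0 + 0 + 0 + 0 = 0 ≡ 0 (mod 2).
s = (0, 0, 1, 0)^T — this equals column 2 of H (binary 0010), so error is at position 2.
Correct: flip bit 2 of r = 000001010001000 to get c = 010001010001000.


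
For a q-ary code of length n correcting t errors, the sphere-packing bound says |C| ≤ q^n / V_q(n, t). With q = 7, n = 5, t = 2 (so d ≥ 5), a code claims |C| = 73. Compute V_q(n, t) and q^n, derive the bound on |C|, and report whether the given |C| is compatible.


V_q(n, t) = 391, q^n = 16807, Hamming bound = 42, |C| = 73 > bound (violated).

Step 1: Compute V_q(n, t) = Σ_{j=0}^2 C(n, j) (q−1)^j.
  j = 0: C(5,0)·(6)^0 = 1·1 = 1.
  j = 1: C(5,1)·(6)^1 = 5·6 = 30.
  j = 2: C(5,2)·(6)^2 = 10·36 = 360.
  V_q(n, t) = 1 + 30 + 360 = 391.
Step 2: q^n = 7^5 = 16807.
Step 3: Hamming bound ⌊q^n / V_q(n,t)⌋ = ⌊16807/391⌋ = 42.
Step 4: Compare |C| = 73 to 42: violated.
The claimed |C| lies above the Hamming bound, so no 7-ary code of length 5 with d ≥ 5 can have 73 codewords.


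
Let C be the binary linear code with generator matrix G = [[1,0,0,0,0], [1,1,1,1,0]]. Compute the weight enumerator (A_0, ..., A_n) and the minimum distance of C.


Weight distribution: A_0 = 1, A_1 = 1, A_3 = 1, A_4 = 1. Minimum distance d = 1.

Enumerate all 2^2 = 4 messages m ∈ F_2^2.
For each, compute codeword c = mG in F_2^5, then tally its weight.
  m = 00 → c = 00000, weight = 0.
  m = 10 → c = 10000, weight = 1.
  m = 01 → c = 11110, weight = 4.
  m = 11 → c = 01110, weight = 3.
Tally weights:
  weight 0: 1 codewords.
  weight 1: 1 codewords.
  weight 3: 1 codewords.
  weight 4: 1 codewords.
Minimum distance d = smallest w > 0 with A_w > 0 = 1.
Sanity: Σ A_w = 4 = 2^2 = 4 ✓.


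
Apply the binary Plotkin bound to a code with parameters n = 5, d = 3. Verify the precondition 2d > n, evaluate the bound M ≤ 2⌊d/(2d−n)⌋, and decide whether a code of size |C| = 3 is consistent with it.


Plotkin bound M ≤ 6; given |C| = 3 ≤ bound (satisfied).

Check applicability: 2d = 6, n = 5.
2d − n = 1 > 0, so Plotkin applies.
Compute d/(2d−n) = 3/1 ≈ 3.0000.
⌊d/(2d−n)⌋ = 3.
Plotkin bound: M ≤ 2·3 = 6.
Given |C| = 3, check: satisfied.
This |C| is below the Plotkin bound.


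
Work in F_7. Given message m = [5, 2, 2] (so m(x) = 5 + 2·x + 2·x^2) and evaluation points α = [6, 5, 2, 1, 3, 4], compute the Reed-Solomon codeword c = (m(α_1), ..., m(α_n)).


c = [5, 2, 3, 2, 1, 3]

Message polynomial: m(x) = 5 + 2·x + 2·x^2 (mod 7).
For each evaluation point α_i, compute m(α_i) mod 7:
  α_1 = 6: Horner steps 2 → 0 → 5, so m(6) = 5.
  α_2 = 5: Horner steps 2 → 5 → 2, so m(5) = 2.
  α_3 = 2: Horner steps 2 → 6 → 3, so m(2) = 3.
  α_4 = 1: Horner steps 2 → 4 → 2, so m(1) = 2.
  α_5 = 3: Horner steps 2 → 1 → 1, so m(3) = 1.
  α_6 = 4: Horner steps 2 → 3 → 3, so m(4) = 3.
Codeword c = [5, 2, 3, 2, 1, 3] ∈ F_7^6.


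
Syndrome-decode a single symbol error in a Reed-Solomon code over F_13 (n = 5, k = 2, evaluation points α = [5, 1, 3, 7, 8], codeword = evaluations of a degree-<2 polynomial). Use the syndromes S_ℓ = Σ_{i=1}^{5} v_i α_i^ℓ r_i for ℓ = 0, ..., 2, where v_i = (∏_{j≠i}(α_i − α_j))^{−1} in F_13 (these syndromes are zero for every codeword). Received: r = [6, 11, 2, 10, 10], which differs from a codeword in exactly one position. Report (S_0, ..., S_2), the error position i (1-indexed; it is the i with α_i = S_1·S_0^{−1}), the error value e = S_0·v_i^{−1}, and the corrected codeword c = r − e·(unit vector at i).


S = (11, 10, 2), error at position 5, error magnitude e = 11, c = [6, 11, 2, 10, 12].

Step 1: column multipliers v_i = (∏_{j≠i}(α_i − α_j))^{−1} mod 13.
  i = 1 (α = 5): (5−1)(5−3)(5−7)(5−8) = 4·2·(−2)·(−3) = 48 ≡ 9, so v_1 = 9^{−1} = 3 (mod 13).
  i = 2 (α = 1): (1−5)(1−3)(1−7)(1−8) = (−4)·(−2)·(−6)·(−7) = 336 ≡ 11, so v_2 = 11^{−1} = 6 (mod 13).
  i = 3 (α = 3): (3−5)(3−1)(3−7)(3−8) = (−2)·2·(−4)·(−5) = −80 ≡ 11, so v_3 = 11^{−1} = 6 (mod 13).
  i = 4 (α = 7): (7−5)(7−1)(7−3)(7−8) = 2·6·4·(−1) = −48 ≡ 4, so v_4 = 4^{−1} = 10 (mod 13).
  i = 5 (α = 8): (8−5)(8−1)(8−3)(8−7) = 3·7·5·1 = 105 ≡ 1, so v_5 = 1^{−1} = 1 (mod 13).
  v = [3, 6, 6, 10, 1].
Step 2: syndromes of r = [6, 11, 2, 10, 10] (all sums mod 13).
  S_0 = Σ v_i r_i = 3·6 + 6·11 + 6·2 + 10·10 + 1·10 = 206 ≡ 11.
  S_1 = Σ v_i α_i r_i = 3·5·6 + 6·1·11 + 6·3·2 + 10·7·10 + 1·8·10 = 972 ≡ 10.
  α_i^2 mod 13 = [12, 1, 9, 10, 12].
  S_2 = Σ v_i α_i^2 r_i = 3·12·6 + 6·1·11 + 6·9·2 + 10·10·10 + 1·12·10 = 1510 ≡ 2.
  S = (11, 10, 2) ≠ 0, so r is not a codeword (an error is present).
Step 3: locate the error. For a single error e at position i, S_ℓ = v_i·e·α_i^ℓ, so α_err = S_1/S_0.
  S_0^{−1} = 11^{−1} = 6 (mod 13), so α_err = 10·6 = 60 ≡ 8 = α_5. Error position i = 5.
  Consistency check: S_2/S_1 = 2·4 = 8 ≡ 8 = α_err ✓ (single-error assumption holds).
Step 4: error magnitude e = S_0/v_5 = S_0·∏_{j≠5}(α_5 − α_j) = 11·1 = 11 ≡ 11 (mod 13).
Step 5: correct position 5: c_5 = r_5 − e = 10 − 11 ≡ 12 (mod 13). Hence c = [6, 11, 2, 10, 12].
  Check: interpolating c through the α_i gives m(x) = 9 + 2·x (degree < 2) with m(α_i) = c_i for every i, so c is indeed a codeword.


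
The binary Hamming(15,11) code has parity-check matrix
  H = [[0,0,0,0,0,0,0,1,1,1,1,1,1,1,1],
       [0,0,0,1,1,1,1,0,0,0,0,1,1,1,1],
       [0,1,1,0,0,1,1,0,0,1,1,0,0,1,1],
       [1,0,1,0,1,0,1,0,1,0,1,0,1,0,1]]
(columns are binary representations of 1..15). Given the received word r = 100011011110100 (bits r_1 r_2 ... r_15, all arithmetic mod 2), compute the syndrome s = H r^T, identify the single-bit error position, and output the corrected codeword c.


s = (1, 1, 1, 1)^T, error position = 15, corrected codeword c = 100011011110101

Compute s = H r^T mod 2 one row at a time:
  s_1 = 1 + 1 + 1 + 1 + 0 + 1 + 0 + 0 = 5 ≡ 1 (mod 2).
  s_2 = 0 + 1 + 1 + 0 + 0 + 1 + 0 + 0 = 3 ≡ 1 (mod 2).
  s_3 = 0 + 0 + 1 + 0 + 1 + 1 + 0 + 0 = 3 ≡ 1 (mod 2).
  s_4 = 1 + 0 + 1 + 0 + 1 + 1 + 1 + 0 = 5 ≡ 1 (mod 2).
s = (1, 1, 1, 1)^T — this equals column 15 of H (binary 1111), so error is at position 15.
Correct: flip bit 15 of r = 100011011110100 to get c = 100011011110101.


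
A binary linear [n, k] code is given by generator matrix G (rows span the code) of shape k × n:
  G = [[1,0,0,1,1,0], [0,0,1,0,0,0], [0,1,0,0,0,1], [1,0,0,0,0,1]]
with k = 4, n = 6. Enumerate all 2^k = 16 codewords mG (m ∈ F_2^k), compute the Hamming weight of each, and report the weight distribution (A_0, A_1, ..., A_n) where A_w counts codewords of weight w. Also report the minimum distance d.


Weight distribution: A_0 = 1, A_1 = 1, A_2 = 3, A_3 = 6, A_4 = 3, A_5 = 1, A_6 = 1. Minimum distance d = 1.

Enumerate all 2^4 = 16 messages m ∈ F_2^4.
For each, compute codeword c = mG in F_2^6, then tally its weight.
  m = 0000 → c = 000000, weight = 0.
  m = 1000 → c = 100110, weight = 3.
  m = 0100 → c = 001000, weight = 1.
  m = 1100 → c = 101110, weight = 4.
  m = 0010 → c = 010001, weight = 2.
  m = 1010 → c = 110111, weight = 5.
  m = 0110 → c = 011001, weight = 3.
  m = 1110 → c = 111111, weight = 6.
  m = 0001 → c = 100001, weight = 2.
  m = 1001 → c = 000111, weight = 3.
  m = 0101 → c = 101001, weight = 3.
  m = 1101 → c = 001111, weight = 4.
  m = 0011 → c = 110000, weight = 2.
  m = 1011 → c = 010110, weight = 3.
  m = 0111 → c = 111000, weight = 3.
  m = 1111 → c = 011110, weight = 4.
Tally weights:
  weight 0: 1 codewords.
  weight 1: 1 codewords.
  weight 2: 3 codewords.
  weight 3: 6 codewords.
  weight 4: 3 codewords.
  weight 5: 1 codewords.
  weight 6: 1 codewords.
Minimum distance d = smallest w > 0 with A_w > 0 = 1.
Sanity: Σ A_w = 16 = 2^4 = 16 ✓.


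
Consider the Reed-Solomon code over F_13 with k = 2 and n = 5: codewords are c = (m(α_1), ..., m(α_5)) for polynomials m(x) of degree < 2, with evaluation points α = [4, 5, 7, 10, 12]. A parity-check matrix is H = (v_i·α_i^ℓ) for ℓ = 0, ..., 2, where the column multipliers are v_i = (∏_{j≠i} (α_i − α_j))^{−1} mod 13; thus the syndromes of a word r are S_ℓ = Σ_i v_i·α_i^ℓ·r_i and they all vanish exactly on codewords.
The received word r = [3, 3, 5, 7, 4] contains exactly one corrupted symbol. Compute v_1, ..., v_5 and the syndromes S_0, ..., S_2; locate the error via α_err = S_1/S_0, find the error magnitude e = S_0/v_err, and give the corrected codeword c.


S = (1, 5, 12), error at position 2, error magnitude e = 8, c = [3, 8, 5, 7, 4].

Step 1: column multipliers v_i = (∏_{j≠i}(α_i − α_j))^{−1} mod 13.
  i = 1 (α = 4): (4−5)(4−7)(4−10)(4−12) = (−1)·(−3)·(−6)·(−8) = 144 ≡ 1, so v_1 = 1^{−1} = 1 (mod 13).
  i = 2 (α = 5): (5−4)(5−7)(5−10)(5−12) = 1·(−2)·(−5)·(−7) = −70 ≡ 8, so v_2 = 8^{−1} = 5 (mod 13).
  i = 3 (α = 7): (7−4)(7−5)(7−10)(7−12) = 3·2·(−3)·(−5) = 90 ≡ 12, so v_3 = 12^{−1} = 12 (mod 13).
  i = 4 (α = 10): (10−4)(10−5)(10−7)(10−12) = 6·5·3·(−2) = −180 ≡ 2, so v_4 = 2^{−1} = 7 (mod 13).
  i = 5 (α = 12): (12−4)(12−5)(12−7)(12−10) = 8·7·5·2 = 560 ≡ 1, so v_5 = 1^{−1} = 1 (mod 13).
  v = [1, 5, 12, 7, 1].
Step 2: syndromes of r = [3, 3, 5, 7, 4] (all sums mod 13).
  S_0 = Σ v_i r_i = 1·3 + 5·3 + 12·5 + 7·7 + 1·4 = 131 ≡ 1.
  S_1 = Σ v_i α_i r_i = 1·4·3 + 5·5·3 + 12·7·5 + 7·10·7 + 1·12·4 = 1045 ≡ 5.
  α_i^2 mod 13 = [3, 12, 10, 9, 1].
  S_2 = Σ v_i α_i^2 r_i = 1·3·3 + 5·12·3 + 12·10·5 + 7·9·7 + 1·1·4 = 1234 ≡ 12.
  S = (1, 5, 12) ≠ 0, so r is not a codeword (an error is present).
Step 3: locate the error. For a single error e at position i, S_ℓ = v_i·e·α_i^ℓ, so α_err = S_1/S_0.
  S_0^{−1} = 1^{−1} = 1 (mod 13), so α_err = 5·1 = 5 ≡ 5 = α_2. Error position i = 2.
  Consistency check: S_2/S_1 = 12·8 = 96 ≡ 5 = α_err ✓ (single-error assumption holds).
Step 4: error magnitude e = S_0/v_2 = S_0·∏_{j≠2}(α_2 − α_j) = 1·8 = 8 ≡ 8 (mod 13).
Step 5: correct position 2: c_2 = r_2 − e = 3 − 8 ≡ 8 (mod 13). Hence c = [3, 8, 5, 7, 4].
  Check: interpolating c through the α_i gives m(x) = 9 + 5·x (degree < 2) with m(α_i) = c_i for every i, so c is indeed a codeword.


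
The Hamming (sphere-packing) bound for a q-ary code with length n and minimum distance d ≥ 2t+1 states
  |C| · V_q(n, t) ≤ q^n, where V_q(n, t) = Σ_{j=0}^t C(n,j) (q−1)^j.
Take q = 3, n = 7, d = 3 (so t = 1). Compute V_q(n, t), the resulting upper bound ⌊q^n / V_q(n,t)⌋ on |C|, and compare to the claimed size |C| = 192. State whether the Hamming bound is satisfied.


V_q(n, t) = 15, q^n = 2187, Hamming bound = 145, |C| = 192 > bound (violated).

Step 1: Compute V_q(n, t) = Σ_{j=0}^1 C(n, j) (q−1)^j.
  j = 0: C(7,0)·(2)^0 = 1·1 = 1.
  j = 1: C(7,1)·(2)^1 = 7·2 = 14.
  V_q(n, t) = 1 + 14 = 15.
Step 2: q^n = 3^7 = 2187.
Step 3: Hamming bound ⌊q^n / V_q(n,t)⌋ = ⌊2187/15⌋ = 145.
Step 4: Compare |C| = 192 to 145: violated.
The claimed |C| lies above the Hamming bound, so no 3-ary code of length 7 with d ≥ 3 can have 192 codewords.


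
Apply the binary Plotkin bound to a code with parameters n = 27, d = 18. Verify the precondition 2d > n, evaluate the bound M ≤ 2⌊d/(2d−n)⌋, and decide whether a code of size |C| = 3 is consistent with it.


Plotkin bound M ≤ 4; given |C| = 3 ≤ bound (satisfied).

Check applicability: 2d = 36, n = 27.
2d − n = 9 > 0, so Plotkin applies.
Compute d/(2d−n) = 18/9 ≈ 2.0000.
⌊d/(2d−n)⌋ = 2.
Plotkin bound: M ≤ 2·2 = 4.
Given |C| = 3, check: satisfied.
This |C| is below the Plotkin bound.


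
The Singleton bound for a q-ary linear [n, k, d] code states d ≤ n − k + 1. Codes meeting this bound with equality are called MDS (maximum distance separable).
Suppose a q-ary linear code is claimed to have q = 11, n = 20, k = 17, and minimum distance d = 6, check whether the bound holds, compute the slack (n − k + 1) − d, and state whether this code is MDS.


Singleton RHS = n − k + 1 = 4, slack = -2, bound violated (no such code; not MDS).

Singleton bound: d ≤ n − k + 1.
Here n = 20, k = 17, so n − k + 1 = 4.
Given d = 6, check d ≤ 4: NO.
Slack = (n − k + 1) − d = -2.
The slack is negative: d = 6 exceeds n − k + 1 = 4 by 2, so the Singleton bound is violated and no linear [20, 17, 6]_11 code can exist. In particular it is not MDS (MDS requires d = n − k + 1 exactly).
Description: the claimed parameters are [20, 17, 6]_11; such a code would be impossible (violates the Singleton bound).


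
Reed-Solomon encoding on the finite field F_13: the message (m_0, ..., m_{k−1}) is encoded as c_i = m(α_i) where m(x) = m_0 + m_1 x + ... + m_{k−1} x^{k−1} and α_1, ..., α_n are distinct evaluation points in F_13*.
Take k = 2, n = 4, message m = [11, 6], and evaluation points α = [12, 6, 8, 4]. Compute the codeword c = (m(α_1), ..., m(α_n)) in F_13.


c = [5, 8, 7, 9]

Message polynomial: m(x) = 11 + 6·x (mod 13).
For each evaluation point α_i, compute m(α_i) mod 13:
  α_1 = 12: Horner steps 6 → 5, so m(12) = 5.
  α_2 = 6: Horner steps 6 → 8, so m(6) = 8.
  α_3 = 8: Horner steps 6 → 7, so m(8) = 7.
  α_4 = 4: Horner steps 6 → 9, so m(4) = 9.
Codeword c = [5, 8, 7, 9] ∈ F_13^4.


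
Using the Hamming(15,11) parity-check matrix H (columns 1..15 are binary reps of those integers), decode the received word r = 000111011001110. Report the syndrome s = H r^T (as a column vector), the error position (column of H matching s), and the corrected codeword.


s = (1, 0, 0, 1)^T, error position = 9, corrected codeword c = 000111010001110

Compute s = H r^T mod 2 one row at a time:
  s_1 = 1 + 1 + 0 + 0 + 1 + 1 + 1 + 0 = 5 ≡ 1 (mod 2).
  s_2 = 1 + 1 + 1 + 0 + 1 + 1 + 1 + 0 = 6 ≡ 0 (mod 2).
  s_3 = 0 + 0 + 1 + 0 + 0 + 0 + 1 + 0 = 2 ≡ 0 (mod 2).
  s_4 = 0 + 0 + 1 + 0 + 1 + 0 + 1 + 0 = 3 ≡ 1 (mod 2).
s = (1, 0, 0, 1)^T — this equals column 9 of H (binary 1001), so error is at position 9.
Correct: flip bit 9 of r = 000111011001110 to get c = 000111010001110.


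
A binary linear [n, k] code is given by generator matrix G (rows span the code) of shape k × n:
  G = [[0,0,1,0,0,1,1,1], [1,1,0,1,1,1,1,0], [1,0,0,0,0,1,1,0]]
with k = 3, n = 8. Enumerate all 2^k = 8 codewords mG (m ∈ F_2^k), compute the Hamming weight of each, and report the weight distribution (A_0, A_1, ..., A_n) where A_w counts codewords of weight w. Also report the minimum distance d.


Weight distribution: A_0 = 1, A_3 = 3, A_4 = 1, A_6 = 2, A_7 = 1. Minimum distance d = 3.

Enumerate all 2^3 = 8 messages m ∈ F_2^3.
For each, compute codeword c = mG in F_2^8, then tally its weight.
  m = 000 → c = 00000000, weight = 0.
  m = 100 → c = 00100111, weight = 4.
  m = 010 → c = 11011110, weight = 6.
  m = 110 → c = 11111001, weight = 6.
  m = 001 → c = 10000110, weight = 3.
  m = 101 → c = 10100001, weight = 3.
  m = 011 → c = 01011000, weight = 3.
  m = 111 → c = 01111111, weight = 7.
Tally weights:
  weight 0: 1 codewords.
  weight 3: 3 codewords.
  weight 4: 1 codewords.
  weight 6: 2 codewords.
  weight 7: 1 codewords.
Minimum distance d = smallest w > 0 with A_w > 0 = 3.
Sanity: Σ A_w = 8 = 2^3 = 8 ✓.


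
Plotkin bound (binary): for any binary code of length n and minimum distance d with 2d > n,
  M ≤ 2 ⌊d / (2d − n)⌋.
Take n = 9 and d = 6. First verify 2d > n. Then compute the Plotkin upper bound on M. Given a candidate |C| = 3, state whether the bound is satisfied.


Plotkin bound M ≤ 4; given |C| = 3 ≤ bound (satisfied).

Check applicability: 2d = 12, n = 9.
2d − n = 3 > 0, so Plotkin applies.
Compute d/(2d−n) = 6/3 ≈ 2.0000.
⌊d/(2d−n)⌋ = 2.
Plotkin bound: M ≤ 2·2 = 4.
Given |C| = 3, check: satisfied.
This |C| is below the Plotkin bound.


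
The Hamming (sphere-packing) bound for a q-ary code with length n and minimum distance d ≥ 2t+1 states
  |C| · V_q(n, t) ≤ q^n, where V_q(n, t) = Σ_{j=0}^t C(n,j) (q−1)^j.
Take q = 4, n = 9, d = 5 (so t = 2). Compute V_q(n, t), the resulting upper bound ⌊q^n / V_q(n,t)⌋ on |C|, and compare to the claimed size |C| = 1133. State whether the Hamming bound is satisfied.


V_q(n, t) = 352, q^n = 262144, Hamming bound = 744, |C| = 1133 > bound (violated).

Step 1: Compute V_q(n, t) = Σ_{j=0}^2 C(n, j) (q−1)^j.
  j = 0: C(9,0)·(3)^0 = 1·1 = 1.
  j = 1: C(9,1)·(3)^1 = 9·3 = 27.
  j = 2: C(9,2)·(3)^2 = 36·9 = 324.
  V_q(n, t) = 1 + 27 + 324 = 352.
Step 2: q^n = 4^9 = 262144.
Step 3: Hamming bound ⌊q^n / V_q(n,t)⌋ = ⌊262144/352⌋ = 744.
Step 4: Compare |C| = 1133 to 744: violated.
The claimed |C| lies above the Hamming bound, so no 4-ary code of length 9 with d ≥ 5 can have 1133 codewords.


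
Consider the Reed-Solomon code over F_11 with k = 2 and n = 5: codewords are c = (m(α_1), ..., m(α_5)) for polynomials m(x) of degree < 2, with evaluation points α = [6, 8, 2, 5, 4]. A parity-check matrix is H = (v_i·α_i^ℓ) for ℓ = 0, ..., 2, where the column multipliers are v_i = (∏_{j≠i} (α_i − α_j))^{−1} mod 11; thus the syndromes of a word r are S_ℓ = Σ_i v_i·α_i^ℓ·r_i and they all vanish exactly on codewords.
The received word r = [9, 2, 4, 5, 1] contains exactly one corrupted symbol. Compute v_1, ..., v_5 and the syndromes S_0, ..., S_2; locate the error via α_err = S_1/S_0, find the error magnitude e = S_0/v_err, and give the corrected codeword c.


S = (7, 1, 8), error at position 2, error magnitude e = 7, c = [9, 6, 4, 5, 1].

Step 1: column multipliers v_i = (∏_{j≠i}(α_i − α_j))^{−1} mod 11.
  i = 1 (α = 6): (6−8)(6−2)(6−5)(6−4) = (−2)·4·1·2 = −16 ≡ 6, so v_1 = 6^{−1} = 2 (mod 11).
  i = 2 (α = 8): (8−6)(8−2)(8−5)(8−4) = 2·6·3·4 = 144 ≡ 1, so v_2 = 1^{−1} = 1 (mod 11).
  i = 3 (α = 2): (2−6)(2−8)(2−5)(2−4) = (−4)·(−6)·(−3)·(−2) = 144 ≡ 1, so v_3 = 1^{−1} = 1 (mod 11).
  i = 4 (α = 5): (5−6)(5−8)(5−2)(5−4) = (−1)·(−3)·3·1 = 9 ≡ 9, so v_4 = 9^{−1} = 5 (mod 11).
  i = 5 (α = 4): (4−6)(4−8)(4−2)(4−5) = (−2)·(−4)·2·(−1) = −16 ≡ 6, so v_5 = 6^{−1} = 2 (mod 11).
  v = [2, 1, 1, 5, 2].
Step 2: syndromes of r = [9, 2, 4, 5, 1] (all sums mod 11).
  S_0 = Σ v_i r_i = 2·9 + 1·2 + 1·4 + 5·5 + 2·1 = 51 ≡ 7.
  S_1 = Σ v_i α_i r_i = 2·6·9 + 1·8·2 + 1·2·4 + 5·5·5 + 2·4·1 = 265 ≡ 1.
  α_i^2 mod 11 = [3, 9, 4, 3, 5].
  S_2 = Σ v_i α_i^2 r_i = 2·3·9 + 1·9·2 + 1·4·4 + 5·3·5 + 2·5·1 = 173 ≡ 8.
  S = (7, 1, 8) ≠ 0, so r is not a codeword (an error is present).
Step 3: locate the error. For a single error e at position i, S_ℓ = v_i·e·α_i^ℓ, so α_err = S_1/S_0.
  S_0^{−1} = 7^{−1} = 8 (mod 11), so α_err = 1·8 = 8 ≡ 8 = α_2. Error position i = 2.
  Consistency check: S_2/S_1 = 8·1 = 8 ≡ 8 = α_err ✓ (single-error assumption holds).
Step 4: error magnitude e = S_0/v_2 = S_0·∏_{j≠2}(α_2 − α_j) = 7·1 = 7 ≡ 7 (mod 11).
Step 5: correct position 2: c_2 = r_2 − e = 2 − 7 ≡ 6 (mod 11). Hence c = [9, 6, 4, 5, 1].
  Check: interpolating c through the α_i gives m(x) = 7 + 4·x (degree < 2) with m(α_i) = c_i for every i, so c is indeed a codeword.


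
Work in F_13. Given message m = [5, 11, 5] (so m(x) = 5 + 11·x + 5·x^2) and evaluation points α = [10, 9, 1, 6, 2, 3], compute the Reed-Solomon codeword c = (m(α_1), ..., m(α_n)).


c = [4, 2, 8, 4, 8, 5]

Message polynomial: m(x) = 5 + 11·x + 5·x^2 (mod 13).
For each evaluation point α_i, compute m(α_i) mod 13:
  α_1 = 10: Horner steps 5 → 9 → 4, so m(10) = 4.
  α_2 = 9: Horner steps 5 → 4 → 2, so m(9) = 2.
  α_3 = 1: Horner steps 5 → 3 → 8, so m(1) = 8.
  α_4 = 6: Horner steps 5 → 2 → 4, so m(6) = 4.
  α_5 = 2: Horner steps 5 → 8 → 8, so m(2) = 8.
  α_6 = 3: Horner steps 5 → 0 → 5, so m(3) = 5.
Codeword c = [4, 2, 8, 4, 8, 5] ∈ F_13^6.


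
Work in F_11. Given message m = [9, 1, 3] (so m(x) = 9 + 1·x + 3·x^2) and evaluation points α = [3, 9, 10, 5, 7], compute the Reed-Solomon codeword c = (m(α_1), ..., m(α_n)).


c = [6, 8, 0, 1, 9]

Message polynomial: m(x) = 9 + 1·x + 3·x^2 (mod 11).
For each evaluation point α_i, compute m(α_i) mod 11:
  α_1 = 3: Horner steps 3 → 10 → 6, so m(3) = 6.
  α_2 = 9: Horner steps 3 → 6 → 8, so m(9) = 8.
  α_3 = 10: Horner steps 3 → 9 → 0, so m(10) = 0.
  α_4 = 5: Horner steps 3 → 5 → 1, so m(5) = 1.
  α_5 = 7: Horner steps 3 → 0 → 9, so m(7) = 9.
Codeword c = [6, 8, 0, 1, 9] ∈ F_11^5.


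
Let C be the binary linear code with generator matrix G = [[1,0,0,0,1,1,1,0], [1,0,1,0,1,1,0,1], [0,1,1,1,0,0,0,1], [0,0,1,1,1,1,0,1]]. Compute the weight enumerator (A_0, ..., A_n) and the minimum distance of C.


Weight distribution: A_0 = 1, A_2 = 1, A_3 = 4, A_4 = 4, A_5 = 4, A_6 = 1, A_8 = 1. Minimum distance d = 2.

Enumerate all 2^4 = 16 messages m ∈ F_2^4.
For each, compute codeword c = mG in F_2^8, then tally its weight.
  m = 0000 → c = 00000000, weight = 0.
  m = 1000 → c = 10001110, weight = 4.
  m = 0100 → c = 10101101, weight = 5.
  m = 1100 → c = 00100011, weight = 3.
  m = 0010 → c = 01110001, weight = 4.
  m = 1010 → c = 11111111, weight = 8.
  m = 0110 → c = 11011100, weight = 5.
  m = 1110 → c = 01010010, weight = 3.
  m = 0001 → c = 00111101, weight = 5.
  m = 1001 → c = 10110011, weight = 5.
  m = 0101 → c = 10010000, weight = 2.
  m = 1101 → c = 00011110, weight = 4.
  m = 0011 → c = 01001100, weight = 3.
  m = 1011 → c = 11000010, weight = 3.
  m = 0111 → c = 11100001, weight = 4.
  m = 1111 → c = 01101111, weight = 6.
Tally weights:
  weight 0: 1 codewords.
  weight 2: 1 codewords.
  weight 3: 4 codewords.
  weight 4: 4 codewords.
  weight 5: 4 codewords.
  weight 6: 1 codewords.
  weight 8: 1 codewords.
Minimum distance d = smallest w > 0 with A_w > 0 = 2.
Sanity: Σ A_w = 16 = 2^4 = 16 ✓.


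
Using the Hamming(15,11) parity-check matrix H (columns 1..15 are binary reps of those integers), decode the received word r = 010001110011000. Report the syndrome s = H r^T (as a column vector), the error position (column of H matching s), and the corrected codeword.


s = (1, 1, 0, 0)^T, error position = 12, corrected codeword c = 010001110010000

Compute s = H r^T mod 2 one row at a time:
  s_1 = 1 + 0 + 0 + 1 + 1 + 0 + 0 + 0 = 3 ≡ 1 (mod 2).
  s_2 = 0 + 0 + 1 + 1 + 1 + 0 + 0 + 0 = 3 ≡ 1 (mod 2).
  s_3 = 1 + 0 + 1 + 1 + 0 + 1 + 0 + 0 = 4 ≡ 0 (mod 2).
  s_4 = 0 + 0 + 0 + 1 + 0 + 1 + 0 + 0 = 2 ≡ 0 (mod 2).
s = (1, 1, 0, 0)^T — this equals column 12 of H (binary 1100), so error is at position 12.
Correct: flip bit 12 of r = 010001110011000 to get c = 010001110010000.


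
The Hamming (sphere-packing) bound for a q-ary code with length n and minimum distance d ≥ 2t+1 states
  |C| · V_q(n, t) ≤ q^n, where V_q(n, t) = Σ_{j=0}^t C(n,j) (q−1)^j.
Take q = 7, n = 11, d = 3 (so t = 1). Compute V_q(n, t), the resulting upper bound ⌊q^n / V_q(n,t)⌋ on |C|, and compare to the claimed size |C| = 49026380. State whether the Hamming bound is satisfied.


V_q(n, t) = 67, q^n = 1977326743, Hamming bound = 29512339, |C| = 49026380 > bound (violated).

Step 1: Compute V_q(n, t) = Σ_{j=0}^1 C(n, j) (q−1)^j.
  j = 0: C(11,0)·(6)^0 = 1·1 = 1.
  j = 1: C(11,1)·(6)^1 = 11·6 = 66.
  V_q(n, t) = 1 + 66 = 67.
Step 2: q^n = 7^11 = 1977326743.
Step 3: Hamming bound ⌊q^n / V_q(n,t)⌋ = ⌊1977326743/67⌋ = 29512339.
Step 4: Compare |C| = 49026380 to 29512339: violated.
The claimed |C| lies above the Hamming bound, so no 7-ary code of length 11 with d ≥ 3 can have 49026380 codewords.


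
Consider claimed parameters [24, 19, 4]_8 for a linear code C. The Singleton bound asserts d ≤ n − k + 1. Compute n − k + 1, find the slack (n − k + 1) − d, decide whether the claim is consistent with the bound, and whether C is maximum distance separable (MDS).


Singleton RHS = n − k + 1 = 6, slack = 2, bound satisfied, not MDS.

Singleton bound: d ≤ n − k + 1.
Here n = 24, k = 19, so n − k + 1 = 6.
Given d = 4, check d ≤ 6: YES.
Slack = (n − k + 1) − d = 2.
The code is NOT MDS (slack = 2 > 0).
Description: the claimed parameters are [24, 19, 4]_8; such a code would be non-MDS.


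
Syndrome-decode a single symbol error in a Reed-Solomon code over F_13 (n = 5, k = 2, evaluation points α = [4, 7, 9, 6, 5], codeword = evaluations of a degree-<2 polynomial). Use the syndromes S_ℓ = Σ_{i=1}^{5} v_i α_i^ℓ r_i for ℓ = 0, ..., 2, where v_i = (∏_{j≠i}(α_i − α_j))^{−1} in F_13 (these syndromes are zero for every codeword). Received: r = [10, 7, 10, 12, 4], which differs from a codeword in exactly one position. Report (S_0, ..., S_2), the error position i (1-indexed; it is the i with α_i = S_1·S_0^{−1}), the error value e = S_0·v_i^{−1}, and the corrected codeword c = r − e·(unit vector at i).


S = (10, 1, 4), error at position 1, error magnitude e = 1, c = [9, 7, 10, 12, 4].

Step 1: column multipliers v_i = (∏_{j≠i}(α_i − α_j))^{−1} mod 13.
  i = 1 (α = 4): (4−7)(4−9)(4−6)(4−5) = (−3)·(−5)·(−2)·(−1) = 30 ≡ 4, so v_1 = 4^{−1} = 10 (mod 13).
  i = 2 (α = 7): (7−4)(7−9)(7−6)(7−5) = 3·(−2)·1·2 = −12 ≡ 1, so v_2 = 1^{−1} = 1 (mod 13).
  i = 3 (α = 9): (9−4)(9−7)(9−6)(9−5) = 5·2·3·4 = 120 ≡ 3, so v_3 = 3^{−1} = 9 (mod 13).
  i = 4 (α = 6): (6−4)(6−7)(6−9)(6−5) = 2·(−1)·(−3)·1 = 6 ≡ 6, so v_4 = 6^{−1} = 11 (mod 13).
  i = 5 (α = 5): (5−4)(5−7)(5−9)(5−6) = 1·(−2)·(−4)·(−1) = −8 ≡ 5, so v_5 = 5^{−1} = 8 (mod 13).
  v = [10, 1, 9, 11, 8].
Step 2: syndromes of r = [10, 7, 10, 12, 4] (all sums mod 13).
  S_0 = Σ v_i r_i = 10·10 + 1·7 + 9·10 + 11·12 + 8·4 = 361 ≡ 10.
  S_1 = Σ v_i α_i r_i = 10·4·10 + 1·7·7 + 9·9·10 + 11·6·12 + 8·5·4 = 2211 ≡ 1.
  α_i^2 mod 13 = [3, 10, 3, 10, 12].
  S_2 = Σ v_i α_i^2 r_i = 10·3·10 + 1·10·7 + 9·3·10 + 11·10·12 + 8·12·4 = 2344 ≡ 4.
  S = (10, 1, 4) ≠ 0, so r is not a codeword (an error is present).
Step 3: locate the error. For a single error e at position i, S_ℓ = v_i·e·α_i^ℓ, so α_err = S_1/S_0.
  S_0^{−1} = 10^{−1} = 4 (mod 13), so α_err = 1·4 = 4 ≡ 4 = α_1. Error position i = 1.
  Consistency check: S_2/S_1 = 4·1 = 4 ≡ 4 = α_err ✓ (single-error assumption holds).
Step 4: error magnitude e = S_0/v_1 = S_0·∏_{j≠1}(α_1 − α_j) = 10·4 = 40 ≡ 1 (mod 13).
Step 5: correct position 1: c_1 = r_1 − e = 10 − 1 ≡ 9 (mod 13). Hence c = [9, 7, 10, 12, 4].
  Check: interpolating c through the α_i gives m(x) = 3 + 8·x (degree < 2) with m(α_i) = c_i for every i, so c is indeed a codeword.


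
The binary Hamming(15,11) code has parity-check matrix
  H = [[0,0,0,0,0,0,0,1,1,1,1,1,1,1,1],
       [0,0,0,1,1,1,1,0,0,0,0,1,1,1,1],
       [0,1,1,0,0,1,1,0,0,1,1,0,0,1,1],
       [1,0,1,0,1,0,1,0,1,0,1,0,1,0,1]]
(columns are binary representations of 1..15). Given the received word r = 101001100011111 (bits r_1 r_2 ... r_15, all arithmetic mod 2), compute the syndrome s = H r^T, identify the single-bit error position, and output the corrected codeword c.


s = (1, 0, 0, 0)^T, error position = 8, corrected codeword c = 101001110011111

Compute s = H r^T mod 2 one row at a time:
  s_1 = 0 + 0 + 0 + 1 + 1 + 1 + 1 + 1 = 5 ≡ 1 (mod 2).
  s_2 = 0 + 0 + 1 + 1 + 1 + 1 + 1 + 1 = 6 ≡ 0 (mod 2).
  s_3 = 0 + 1 + 1 + 1 + 0 + 1 + 1 + 1 = 6 ≡ 0 (mod 2).
  s_4 = 1 + 1 + 0 + 1 + 0 + 1 + 1 + 1 = 6 ≡ 0 (mod 2).
s = (1, 0, 0, 0)^T — this equals column 8 of H (binary 1000), so error is at position 8.
Correct: flip bit 8 of r = 101001100011111 to get c = 101001110011111.


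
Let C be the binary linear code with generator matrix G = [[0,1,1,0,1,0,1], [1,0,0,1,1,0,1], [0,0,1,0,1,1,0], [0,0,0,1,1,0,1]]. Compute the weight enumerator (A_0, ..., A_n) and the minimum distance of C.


Weight distribution: A_0 = 1, A_1 = 1, A_3 = 4, A_4 = 7, A_5 = 3. Minimum distance d = 1.

Enumerate all 2^4 = 16 messages m ∈ F_2^4.
For each, compute codeword c = mG in F_2^7, then tally its weight.
  m = 0000 → c = 0000000, weight = 0.
  m = 1000 → c = 0110101, weight = 4.
  m = 0100 → c = 1001101, weight = 4.
  m = 1100 → c = 1111000, weight = 4.
  m = 0010 → c = 0010110, weight = 3.
  m = 1010 → c = 0100011, weight = 3.
  m = 0110 → c = 1011011, weight = 5.
  m = 1110 → c = 1101110, weight = 5.
  m = 0001 → c = 0001101, weight = 3.
  m = 1001 → c = 0111000, weight = 3.
  m = 0101 → c = 1000000, weight = 1.
  m = 1101 → c = 1110101, weight = 5.
  m = 0011 → c = 0011011, weight = 4.
  m = 1011 → c = 0101110, weight = 4.
  m = 0111 → c = 1010110, weight = 4.
  m = 1111 → c = 1100011, weight = 4.
Tally weights:
  weight 0: 1 codewords.
  weight 1: 1 codewords.
  weight 3: 4 codewords.
  weight 4: 7 codewords.
  weight 5: 3 codewords.
Minimum distance d = smallest w > 0 with A_w > 0 = 1.
Sanity: Σ A_w = 16 = 2^4 = 16 ✓.


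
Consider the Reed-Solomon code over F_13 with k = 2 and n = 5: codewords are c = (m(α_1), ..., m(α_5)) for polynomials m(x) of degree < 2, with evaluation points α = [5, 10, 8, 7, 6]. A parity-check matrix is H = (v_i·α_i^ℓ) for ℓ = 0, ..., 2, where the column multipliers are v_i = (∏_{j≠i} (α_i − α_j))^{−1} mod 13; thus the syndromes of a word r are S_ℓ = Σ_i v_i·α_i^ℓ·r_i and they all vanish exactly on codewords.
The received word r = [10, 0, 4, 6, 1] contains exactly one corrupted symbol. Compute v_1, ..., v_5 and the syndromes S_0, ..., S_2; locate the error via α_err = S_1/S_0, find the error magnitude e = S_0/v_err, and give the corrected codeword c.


S = (9, 2, 12), error at position 5, error magnitude e = 6, c = [10, 0, 4, 6, 8].

Step 1: column multipliers v_i = (∏_{j≠i}(α_i − α_j))^{−1} mod 13.
  i = 1 (α = 5): (5−10)(5−8)(5−7)(5−6) = (−5)·(−3)·(−2)·(−1) = 30 ≡ 4, so v_1 = 4^{−1} = 10 (mod 13).
  i = 2 (α = 10): (10−5)(10−8)(10−7)(10−6) = 5·2·3·4 = 120 ≡ 3, so v_2 = 3^{−1} = 9 (mod 13).
  i = 3 (α = 8): (8−5)(8−10)(8−7)(8−6) = 3·(−2)·1·2 = −12 ≡ 1, so v_3 = 1^{−1} = 1 (mod 13).
  i = 4 (α = 7): (7−5)(7−10)(7−8)(7−6) = 2·(−3)·(−1)·1 = 6 ≡ 6, so v_4 = 6^{−1} = 11 (mod 13).
  i = 5 (α = 6): (6−5)(6−10)(6−8)(6−7) = 1·(−4)·(−2)·(−1) = −8 ≡ 5, so v_5 = 5^{−1} = 8 (mod 13).
  v = [10, 9, 1, 11, 8].
Step 2: syndromes of r = [10, 0, 4, 6, 1] (all sums mod 13).
  S_0 = Σ v_i r_i = 10·10 + 9·0 + 1·4 + 11·6 + 8·1 = 178 ≡ 9.
  S_1 = Σ v_i α_i r_i = 10·5·10 + 9·10·0 + 1·8·4 + 11·7·6 + 8·6·1 = 1042 ≡ 2.
  α_i^2 mod 13 = [12, 9, 12, 10, 10].
  S_2 = Σ v_i α_i^2 r_i = 10·12·10 + 9·9·0 + 1·12·4 + 11·10·6 + 8·10·1 = 1988 ≡ 12.
  S = (9, 2, 12) ≠ 0, so r is not a codeword (an error is present).
Step 3: locate the error. For a single error e at position i, S_ℓ = v_i·e·α_i^ℓ, so α_err = S_1/S_0.
  S_0^{−1} = 9^{−1} = 3 (mod 13), so α_err = 2·3 = 6 ≡ 6 = α_5. Error position i = 5.
  Consistency check: S_2/S_1 = 12·7 = 84 ≡ 6 = α_err ✓ (single-error assumption holds).
Step 4: error magnitude e = S_0/v_5 = S_0·∏_{j≠5}(α_5 − α_j) = 9·5 = 45 ≡ 6 (mod 13).
Step 5: correct position 5: c_5 = r_5 − e = 1 − 6 ≡ 8 (mod 13). Hence c = [10, 0, 4, 6, 8].
  Check: interpolating c through the α_i gives m(x) = 7 + 11·x (degree < 2) with m(α_i) = c_i for every i, so c is indeed a codeword.


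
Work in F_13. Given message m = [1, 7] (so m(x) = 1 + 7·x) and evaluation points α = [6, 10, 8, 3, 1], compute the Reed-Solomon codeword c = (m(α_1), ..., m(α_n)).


c = [4, 6, 5, 9, 8]

Message polynomial: m(x) = 1 + 7·x (mod 13).
For each evaluation point α_i, compute m(α_i) mod 13:
  α_1 = 6: Horner steps 7 → 4, so m(6) = 4.
  α_2 = 10: Horner steps 7 → 6, so m(10) = 6.
  α_3 = 8: Horner steps 7 → 5, so m(8) = 5.
  α_4 = 3: Horner steps 7 → 9, so m(3) = 9.
  α_5 = 1: Horner steps 7 → 8, so m(1) = 8.
Codeword c = [4, 6, 5, 9, 8] ∈ F_13^5.


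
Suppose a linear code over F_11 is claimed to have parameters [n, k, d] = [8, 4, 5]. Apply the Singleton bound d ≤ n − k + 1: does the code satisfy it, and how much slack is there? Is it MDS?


Singleton RHS = n − k + 1 = 5, slack = 0, bound satisfied, MDS.

Singleton bound: d ≤ n − k + 1.
Here n = 8, k = 4, so n − k + 1 = 5.
Given d = 5, check d ≤ 5: YES.
Slack = (n − k + 1) − d = 0.
The code is MDS (slack = 0).
Description: the claimed parameters are [8, 4, 5]_11; such a code would be MDS (meets Singleton bound).
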